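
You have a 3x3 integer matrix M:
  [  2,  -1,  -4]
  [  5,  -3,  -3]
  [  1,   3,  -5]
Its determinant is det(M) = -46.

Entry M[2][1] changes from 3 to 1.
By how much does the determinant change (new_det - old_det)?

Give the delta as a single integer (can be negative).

Answer: 28

Derivation:
Cofactor C_21 = -14
Entry delta = 1 - 3 = -2
Det delta = entry_delta * cofactor = -2 * -14 = 28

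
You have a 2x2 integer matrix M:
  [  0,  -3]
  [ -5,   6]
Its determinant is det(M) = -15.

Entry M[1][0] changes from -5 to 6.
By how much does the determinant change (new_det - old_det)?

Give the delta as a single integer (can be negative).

Answer: 33

Derivation:
Cofactor C_10 = 3
Entry delta = 6 - -5 = 11
Det delta = entry_delta * cofactor = 11 * 3 = 33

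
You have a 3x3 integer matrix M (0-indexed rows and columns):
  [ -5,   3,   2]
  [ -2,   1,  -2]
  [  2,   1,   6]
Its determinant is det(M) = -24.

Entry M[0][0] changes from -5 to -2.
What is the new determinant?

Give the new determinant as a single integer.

det is linear in row 0: changing M[0][0] by delta changes det by delta * cofactor(0,0).
Cofactor C_00 = (-1)^(0+0) * minor(0,0) = 8
Entry delta = -2 - -5 = 3
Det delta = 3 * 8 = 24
New det = -24 + 24 = 0

Answer: 0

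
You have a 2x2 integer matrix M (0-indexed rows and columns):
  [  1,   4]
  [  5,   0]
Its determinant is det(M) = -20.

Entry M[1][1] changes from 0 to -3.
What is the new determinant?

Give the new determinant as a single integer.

Answer: -23

Derivation:
det is linear in row 1: changing M[1][1] by delta changes det by delta * cofactor(1,1).
Cofactor C_11 = (-1)^(1+1) * minor(1,1) = 1
Entry delta = -3 - 0 = -3
Det delta = -3 * 1 = -3
New det = -20 + -3 = -23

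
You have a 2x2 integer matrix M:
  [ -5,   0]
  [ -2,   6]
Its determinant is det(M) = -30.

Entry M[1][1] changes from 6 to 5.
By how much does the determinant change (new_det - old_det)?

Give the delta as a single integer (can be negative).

Answer: 5

Derivation:
Cofactor C_11 = -5
Entry delta = 5 - 6 = -1
Det delta = entry_delta * cofactor = -1 * -5 = 5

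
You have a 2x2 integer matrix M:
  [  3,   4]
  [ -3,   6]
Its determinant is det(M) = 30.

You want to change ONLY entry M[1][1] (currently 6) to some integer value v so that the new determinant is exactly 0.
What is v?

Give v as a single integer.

Answer: -4

Derivation:
det is linear in entry M[1][1]: det = old_det + (v - 6) * C_11
Cofactor C_11 = 3
Want det = 0: 30 + (v - 6) * 3 = 0
  (v - 6) = -30 / 3 = -10
  v = 6 + (-10) = -4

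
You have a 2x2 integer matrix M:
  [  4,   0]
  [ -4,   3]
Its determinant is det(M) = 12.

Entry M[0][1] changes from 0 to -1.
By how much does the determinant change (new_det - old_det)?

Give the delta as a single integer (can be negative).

Answer: -4

Derivation:
Cofactor C_01 = 4
Entry delta = -1 - 0 = -1
Det delta = entry_delta * cofactor = -1 * 4 = -4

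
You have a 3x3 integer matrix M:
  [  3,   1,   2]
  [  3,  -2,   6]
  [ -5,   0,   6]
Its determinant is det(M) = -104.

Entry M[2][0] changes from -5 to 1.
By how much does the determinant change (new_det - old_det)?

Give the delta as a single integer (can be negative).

Answer: 60

Derivation:
Cofactor C_20 = 10
Entry delta = 1 - -5 = 6
Det delta = entry_delta * cofactor = 6 * 10 = 60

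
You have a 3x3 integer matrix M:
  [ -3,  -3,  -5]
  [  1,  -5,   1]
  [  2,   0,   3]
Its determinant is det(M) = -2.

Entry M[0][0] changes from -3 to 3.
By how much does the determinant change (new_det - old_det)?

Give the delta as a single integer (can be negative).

Answer: -90

Derivation:
Cofactor C_00 = -15
Entry delta = 3 - -3 = 6
Det delta = entry_delta * cofactor = 6 * -15 = -90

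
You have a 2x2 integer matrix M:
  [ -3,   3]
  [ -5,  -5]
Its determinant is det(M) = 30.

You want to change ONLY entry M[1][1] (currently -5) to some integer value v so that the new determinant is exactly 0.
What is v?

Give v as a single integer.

det is linear in entry M[1][1]: det = old_det + (v - -5) * C_11
Cofactor C_11 = -3
Want det = 0: 30 + (v - -5) * -3 = 0
  (v - -5) = -30 / -3 = 10
  v = -5 + (10) = 5

Answer: 5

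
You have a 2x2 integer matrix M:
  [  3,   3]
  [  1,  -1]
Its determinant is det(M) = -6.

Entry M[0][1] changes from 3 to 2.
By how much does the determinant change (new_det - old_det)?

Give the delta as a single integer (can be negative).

Cofactor C_01 = -1
Entry delta = 2 - 3 = -1
Det delta = entry_delta * cofactor = -1 * -1 = 1

Answer: 1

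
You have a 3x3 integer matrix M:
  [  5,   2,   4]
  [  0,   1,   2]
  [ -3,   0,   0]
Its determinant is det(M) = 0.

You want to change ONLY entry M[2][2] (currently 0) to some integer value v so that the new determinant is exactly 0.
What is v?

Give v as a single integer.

det is linear in entry M[2][2]: det = old_det + (v - 0) * C_22
Cofactor C_22 = 5
Want det = 0: 0 + (v - 0) * 5 = 0
  (v - 0) = 0 / 5 = 0
  v = 0 + (0) = 0

Answer: 0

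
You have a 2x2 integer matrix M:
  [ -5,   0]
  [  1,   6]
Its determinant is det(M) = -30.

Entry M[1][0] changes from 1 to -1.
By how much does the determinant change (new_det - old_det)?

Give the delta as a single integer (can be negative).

Cofactor C_10 = 0
Entry delta = -1 - 1 = -2
Det delta = entry_delta * cofactor = -2 * 0 = 0

Answer: 0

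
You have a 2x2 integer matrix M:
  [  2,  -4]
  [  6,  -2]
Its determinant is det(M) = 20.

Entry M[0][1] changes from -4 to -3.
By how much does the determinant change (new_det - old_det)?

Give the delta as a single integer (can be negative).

Answer: -6

Derivation:
Cofactor C_01 = -6
Entry delta = -3 - -4 = 1
Det delta = entry_delta * cofactor = 1 * -6 = -6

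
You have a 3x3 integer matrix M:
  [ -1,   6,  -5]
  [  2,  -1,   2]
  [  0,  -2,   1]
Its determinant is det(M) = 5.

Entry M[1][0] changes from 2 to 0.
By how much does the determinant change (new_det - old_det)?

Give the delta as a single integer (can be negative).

Cofactor C_10 = 4
Entry delta = 0 - 2 = -2
Det delta = entry_delta * cofactor = -2 * 4 = -8

Answer: -8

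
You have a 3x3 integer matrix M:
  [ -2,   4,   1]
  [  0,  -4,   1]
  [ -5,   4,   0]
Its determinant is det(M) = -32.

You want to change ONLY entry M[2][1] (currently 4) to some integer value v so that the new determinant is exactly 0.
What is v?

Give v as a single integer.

Answer: 20

Derivation:
det is linear in entry M[2][1]: det = old_det + (v - 4) * C_21
Cofactor C_21 = 2
Want det = 0: -32 + (v - 4) * 2 = 0
  (v - 4) = 32 / 2 = 16
  v = 4 + (16) = 20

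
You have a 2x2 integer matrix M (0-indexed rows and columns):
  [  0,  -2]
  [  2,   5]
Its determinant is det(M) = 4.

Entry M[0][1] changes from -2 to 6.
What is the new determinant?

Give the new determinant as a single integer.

det is linear in row 0: changing M[0][1] by delta changes det by delta * cofactor(0,1).
Cofactor C_01 = (-1)^(0+1) * minor(0,1) = -2
Entry delta = 6 - -2 = 8
Det delta = 8 * -2 = -16
New det = 4 + -16 = -12

Answer: -12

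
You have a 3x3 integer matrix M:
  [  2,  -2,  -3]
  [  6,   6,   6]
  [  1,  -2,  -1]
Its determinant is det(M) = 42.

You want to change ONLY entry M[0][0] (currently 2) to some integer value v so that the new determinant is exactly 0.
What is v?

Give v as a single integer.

Answer: -5

Derivation:
det is linear in entry M[0][0]: det = old_det + (v - 2) * C_00
Cofactor C_00 = 6
Want det = 0: 42 + (v - 2) * 6 = 0
  (v - 2) = -42 / 6 = -7
  v = 2 + (-7) = -5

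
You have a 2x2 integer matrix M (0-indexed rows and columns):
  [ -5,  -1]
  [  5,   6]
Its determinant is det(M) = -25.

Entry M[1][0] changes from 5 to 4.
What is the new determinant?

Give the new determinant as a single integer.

det is linear in row 1: changing M[1][0] by delta changes det by delta * cofactor(1,0).
Cofactor C_10 = (-1)^(1+0) * minor(1,0) = 1
Entry delta = 4 - 5 = -1
Det delta = -1 * 1 = -1
New det = -25 + -1 = -26

Answer: -26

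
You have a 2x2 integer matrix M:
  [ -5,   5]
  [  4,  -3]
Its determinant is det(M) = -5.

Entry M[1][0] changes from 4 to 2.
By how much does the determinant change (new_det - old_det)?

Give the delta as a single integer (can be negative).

Answer: 10

Derivation:
Cofactor C_10 = -5
Entry delta = 2 - 4 = -2
Det delta = entry_delta * cofactor = -2 * -5 = 10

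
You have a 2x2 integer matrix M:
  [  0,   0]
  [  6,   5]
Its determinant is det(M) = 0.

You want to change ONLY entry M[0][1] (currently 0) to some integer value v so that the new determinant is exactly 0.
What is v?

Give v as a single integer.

Answer: 0

Derivation:
det is linear in entry M[0][1]: det = old_det + (v - 0) * C_01
Cofactor C_01 = -6
Want det = 0: 0 + (v - 0) * -6 = 0
  (v - 0) = 0 / -6 = 0
  v = 0 + (0) = 0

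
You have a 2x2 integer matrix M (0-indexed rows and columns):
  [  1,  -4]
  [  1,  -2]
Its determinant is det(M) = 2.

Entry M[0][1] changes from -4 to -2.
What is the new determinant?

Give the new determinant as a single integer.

det is linear in row 0: changing M[0][1] by delta changes det by delta * cofactor(0,1).
Cofactor C_01 = (-1)^(0+1) * minor(0,1) = -1
Entry delta = -2 - -4 = 2
Det delta = 2 * -1 = -2
New det = 2 + -2 = 0

Answer: 0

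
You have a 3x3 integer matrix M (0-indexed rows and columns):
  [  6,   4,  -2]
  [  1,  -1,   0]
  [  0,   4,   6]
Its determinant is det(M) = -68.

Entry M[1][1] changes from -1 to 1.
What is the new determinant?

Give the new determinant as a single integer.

Answer: 4

Derivation:
det is linear in row 1: changing M[1][1] by delta changes det by delta * cofactor(1,1).
Cofactor C_11 = (-1)^(1+1) * minor(1,1) = 36
Entry delta = 1 - -1 = 2
Det delta = 2 * 36 = 72
New det = -68 + 72 = 4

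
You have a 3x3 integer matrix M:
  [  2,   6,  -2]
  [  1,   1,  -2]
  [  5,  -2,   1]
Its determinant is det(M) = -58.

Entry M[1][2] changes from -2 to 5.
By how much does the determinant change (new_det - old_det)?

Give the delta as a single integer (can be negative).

Cofactor C_12 = 34
Entry delta = 5 - -2 = 7
Det delta = entry_delta * cofactor = 7 * 34 = 238

Answer: 238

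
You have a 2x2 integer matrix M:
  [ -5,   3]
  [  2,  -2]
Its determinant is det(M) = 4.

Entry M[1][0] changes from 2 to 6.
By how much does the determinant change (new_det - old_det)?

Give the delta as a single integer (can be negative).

Cofactor C_10 = -3
Entry delta = 6 - 2 = 4
Det delta = entry_delta * cofactor = 4 * -3 = -12

Answer: -12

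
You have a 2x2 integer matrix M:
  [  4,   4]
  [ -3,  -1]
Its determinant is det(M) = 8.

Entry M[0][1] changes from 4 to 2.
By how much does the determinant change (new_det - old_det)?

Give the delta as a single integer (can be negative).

Answer: -6

Derivation:
Cofactor C_01 = 3
Entry delta = 2 - 4 = -2
Det delta = entry_delta * cofactor = -2 * 3 = -6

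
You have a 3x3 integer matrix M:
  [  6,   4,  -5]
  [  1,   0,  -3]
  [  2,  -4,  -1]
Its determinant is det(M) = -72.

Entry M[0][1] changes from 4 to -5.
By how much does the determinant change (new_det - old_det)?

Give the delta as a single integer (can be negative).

Answer: 45

Derivation:
Cofactor C_01 = -5
Entry delta = -5 - 4 = -9
Det delta = entry_delta * cofactor = -9 * -5 = 45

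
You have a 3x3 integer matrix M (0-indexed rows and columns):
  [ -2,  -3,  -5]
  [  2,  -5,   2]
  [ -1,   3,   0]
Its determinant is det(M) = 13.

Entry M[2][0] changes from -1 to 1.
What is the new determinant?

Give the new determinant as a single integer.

Answer: -49

Derivation:
det is linear in row 2: changing M[2][0] by delta changes det by delta * cofactor(2,0).
Cofactor C_20 = (-1)^(2+0) * minor(2,0) = -31
Entry delta = 1 - -1 = 2
Det delta = 2 * -31 = -62
New det = 13 + -62 = -49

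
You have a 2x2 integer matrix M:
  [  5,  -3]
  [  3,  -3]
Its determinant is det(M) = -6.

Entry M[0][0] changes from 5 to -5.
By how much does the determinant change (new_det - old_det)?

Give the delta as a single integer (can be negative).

Cofactor C_00 = -3
Entry delta = -5 - 5 = -10
Det delta = entry_delta * cofactor = -10 * -3 = 30

Answer: 30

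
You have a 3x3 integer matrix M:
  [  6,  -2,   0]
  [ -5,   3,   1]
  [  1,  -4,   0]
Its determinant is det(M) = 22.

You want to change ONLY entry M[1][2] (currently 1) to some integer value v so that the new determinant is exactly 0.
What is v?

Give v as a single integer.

Answer: 0

Derivation:
det is linear in entry M[1][2]: det = old_det + (v - 1) * C_12
Cofactor C_12 = 22
Want det = 0: 22 + (v - 1) * 22 = 0
  (v - 1) = -22 / 22 = -1
  v = 1 + (-1) = 0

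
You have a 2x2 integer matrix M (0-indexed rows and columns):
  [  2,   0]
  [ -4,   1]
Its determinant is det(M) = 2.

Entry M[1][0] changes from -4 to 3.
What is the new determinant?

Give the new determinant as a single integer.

det is linear in row 1: changing M[1][0] by delta changes det by delta * cofactor(1,0).
Cofactor C_10 = (-1)^(1+0) * minor(1,0) = 0
Entry delta = 3 - -4 = 7
Det delta = 7 * 0 = 0
New det = 2 + 0 = 2

Answer: 2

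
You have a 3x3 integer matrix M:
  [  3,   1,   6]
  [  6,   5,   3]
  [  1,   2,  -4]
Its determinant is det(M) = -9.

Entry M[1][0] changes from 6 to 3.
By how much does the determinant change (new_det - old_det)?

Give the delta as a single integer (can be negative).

Answer: -48

Derivation:
Cofactor C_10 = 16
Entry delta = 3 - 6 = -3
Det delta = entry_delta * cofactor = -3 * 16 = -48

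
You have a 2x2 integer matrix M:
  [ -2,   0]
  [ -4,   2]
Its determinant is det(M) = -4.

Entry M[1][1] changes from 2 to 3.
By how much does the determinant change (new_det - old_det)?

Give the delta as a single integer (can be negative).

Cofactor C_11 = -2
Entry delta = 3 - 2 = 1
Det delta = entry_delta * cofactor = 1 * -2 = -2

Answer: -2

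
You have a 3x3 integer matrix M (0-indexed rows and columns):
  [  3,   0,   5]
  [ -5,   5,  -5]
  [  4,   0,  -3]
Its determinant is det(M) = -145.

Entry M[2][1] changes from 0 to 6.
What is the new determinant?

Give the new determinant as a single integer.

Answer: -205

Derivation:
det is linear in row 2: changing M[2][1] by delta changes det by delta * cofactor(2,1).
Cofactor C_21 = (-1)^(2+1) * minor(2,1) = -10
Entry delta = 6 - 0 = 6
Det delta = 6 * -10 = -60
New det = -145 + -60 = -205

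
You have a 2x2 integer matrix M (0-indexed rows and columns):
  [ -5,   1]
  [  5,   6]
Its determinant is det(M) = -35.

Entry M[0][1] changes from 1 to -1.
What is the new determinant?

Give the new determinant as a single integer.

det is linear in row 0: changing M[0][1] by delta changes det by delta * cofactor(0,1).
Cofactor C_01 = (-1)^(0+1) * minor(0,1) = -5
Entry delta = -1 - 1 = -2
Det delta = -2 * -5 = 10
New det = -35 + 10 = -25

Answer: -25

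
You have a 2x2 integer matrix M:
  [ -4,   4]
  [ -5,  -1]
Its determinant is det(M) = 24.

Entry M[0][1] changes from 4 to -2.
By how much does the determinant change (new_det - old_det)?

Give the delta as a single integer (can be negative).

Cofactor C_01 = 5
Entry delta = -2 - 4 = -6
Det delta = entry_delta * cofactor = -6 * 5 = -30

Answer: -30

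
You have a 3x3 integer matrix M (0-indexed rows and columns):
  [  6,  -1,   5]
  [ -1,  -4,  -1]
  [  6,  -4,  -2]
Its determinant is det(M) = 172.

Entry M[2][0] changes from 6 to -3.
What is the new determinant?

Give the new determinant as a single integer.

det is linear in row 2: changing M[2][0] by delta changes det by delta * cofactor(2,0).
Cofactor C_20 = (-1)^(2+0) * minor(2,0) = 21
Entry delta = -3 - 6 = -9
Det delta = -9 * 21 = -189
New det = 172 + -189 = -17

Answer: -17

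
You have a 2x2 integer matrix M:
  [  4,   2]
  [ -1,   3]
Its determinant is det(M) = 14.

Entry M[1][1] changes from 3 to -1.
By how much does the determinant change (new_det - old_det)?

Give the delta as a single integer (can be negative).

Answer: -16

Derivation:
Cofactor C_11 = 4
Entry delta = -1 - 3 = -4
Det delta = entry_delta * cofactor = -4 * 4 = -16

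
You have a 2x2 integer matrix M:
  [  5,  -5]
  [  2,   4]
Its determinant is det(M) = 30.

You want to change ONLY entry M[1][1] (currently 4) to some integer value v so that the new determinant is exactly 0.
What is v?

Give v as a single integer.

det is linear in entry M[1][1]: det = old_det + (v - 4) * C_11
Cofactor C_11 = 5
Want det = 0: 30 + (v - 4) * 5 = 0
  (v - 4) = -30 / 5 = -6
  v = 4 + (-6) = -2

Answer: -2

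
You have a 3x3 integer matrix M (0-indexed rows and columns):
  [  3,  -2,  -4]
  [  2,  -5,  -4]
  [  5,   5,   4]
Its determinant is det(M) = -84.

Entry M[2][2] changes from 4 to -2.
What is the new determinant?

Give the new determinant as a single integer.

det is linear in row 2: changing M[2][2] by delta changes det by delta * cofactor(2,2).
Cofactor C_22 = (-1)^(2+2) * minor(2,2) = -11
Entry delta = -2 - 4 = -6
Det delta = -6 * -11 = 66
New det = -84 + 66 = -18

Answer: -18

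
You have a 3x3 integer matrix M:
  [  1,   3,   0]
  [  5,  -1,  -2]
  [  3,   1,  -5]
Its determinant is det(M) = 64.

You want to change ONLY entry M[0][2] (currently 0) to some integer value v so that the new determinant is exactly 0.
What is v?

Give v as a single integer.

det is linear in entry M[0][2]: det = old_det + (v - 0) * C_02
Cofactor C_02 = 8
Want det = 0: 64 + (v - 0) * 8 = 0
  (v - 0) = -64 / 8 = -8
  v = 0 + (-8) = -8

Answer: -8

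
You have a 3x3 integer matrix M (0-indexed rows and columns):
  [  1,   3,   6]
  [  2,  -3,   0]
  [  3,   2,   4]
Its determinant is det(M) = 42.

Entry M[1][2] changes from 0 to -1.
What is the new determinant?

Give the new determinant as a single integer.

Answer: 35

Derivation:
det is linear in row 1: changing M[1][2] by delta changes det by delta * cofactor(1,2).
Cofactor C_12 = (-1)^(1+2) * minor(1,2) = 7
Entry delta = -1 - 0 = -1
Det delta = -1 * 7 = -7
New det = 42 + -7 = 35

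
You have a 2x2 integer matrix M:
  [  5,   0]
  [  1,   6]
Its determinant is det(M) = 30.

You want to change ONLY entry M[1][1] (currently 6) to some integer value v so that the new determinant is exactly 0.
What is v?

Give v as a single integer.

det is linear in entry M[1][1]: det = old_det + (v - 6) * C_11
Cofactor C_11 = 5
Want det = 0: 30 + (v - 6) * 5 = 0
  (v - 6) = -30 / 5 = -6
  v = 6 + (-6) = 0

Answer: 0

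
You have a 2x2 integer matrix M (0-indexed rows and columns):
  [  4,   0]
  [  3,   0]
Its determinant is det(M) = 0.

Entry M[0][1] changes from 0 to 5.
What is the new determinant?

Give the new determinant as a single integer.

Answer: -15

Derivation:
det is linear in row 0: changing M[0][1] by delta changes det by delta * cofactor(0,1).
Cofactor C_01 = (-1)^(0+1) * minor(0,1) = -3
Entry delta = 5 - 0 = 5
Det delta = 5 * -3 = -15
New det = 0 + -15 = -15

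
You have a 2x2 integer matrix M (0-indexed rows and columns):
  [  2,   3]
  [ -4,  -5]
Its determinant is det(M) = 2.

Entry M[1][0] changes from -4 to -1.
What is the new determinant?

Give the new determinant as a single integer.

det is linear in row 1: changing M[1][0] by delta changes det by delta * cofactor(1,0).
Cofactor C_10 = (-1)^(1+0) * minor(1,0) = -3
Entry delta = -1 - -4 = 3
Det delta = 3 * -3 = -9
New det = 2 + -9 = -7

Answer: -7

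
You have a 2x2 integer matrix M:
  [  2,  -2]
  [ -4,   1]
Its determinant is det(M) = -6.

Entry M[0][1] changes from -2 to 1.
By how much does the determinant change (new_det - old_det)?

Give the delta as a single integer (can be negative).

Answer: 12

Derivation:
Cofactor C_01 = 4
Entry delta = 1 - -2 = 3
Det delta = entry_delta * cofactor = 3 * 4 = 12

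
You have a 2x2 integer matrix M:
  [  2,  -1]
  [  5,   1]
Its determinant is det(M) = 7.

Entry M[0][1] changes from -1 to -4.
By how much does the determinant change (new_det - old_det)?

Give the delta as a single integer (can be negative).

Answer: 15

Derivation:
Cofactor C_01 = -5
Entry delta = -4 - -1 = -3
Det delta = entry_delta * cofactor = -3 * -5 = 15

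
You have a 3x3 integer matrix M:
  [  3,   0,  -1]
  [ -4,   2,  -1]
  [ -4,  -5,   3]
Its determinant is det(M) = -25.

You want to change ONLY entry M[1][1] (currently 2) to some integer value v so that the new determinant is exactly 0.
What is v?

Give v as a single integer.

det is linear in entry M[1][1]: det = old_det + (v - 2) * C_11
Cofactor C_11 = 5
Want det = 0: -25 + (v - 2) * 5 = 0
  (v - 2) = 25 / 5 = 5
  v = 2 + (5) = 7

Answer: 7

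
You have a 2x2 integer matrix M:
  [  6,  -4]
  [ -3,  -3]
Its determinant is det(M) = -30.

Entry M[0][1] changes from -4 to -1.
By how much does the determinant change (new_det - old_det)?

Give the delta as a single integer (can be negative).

Answer: 9

Derivation:
Cofactor C_01 = 3
Entry delta = -1 - -4 = 3
Det delta = entry_delta * cofactor = 3 * 3 = 9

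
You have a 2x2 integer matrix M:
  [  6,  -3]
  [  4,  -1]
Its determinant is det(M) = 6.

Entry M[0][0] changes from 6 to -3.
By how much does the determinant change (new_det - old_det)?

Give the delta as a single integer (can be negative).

Cofactor C_00 = -1
Entry delta = -3 - 6 = -9
Det delta = entry_delta * cofactor = -9 * -1 = 9

Answer: 9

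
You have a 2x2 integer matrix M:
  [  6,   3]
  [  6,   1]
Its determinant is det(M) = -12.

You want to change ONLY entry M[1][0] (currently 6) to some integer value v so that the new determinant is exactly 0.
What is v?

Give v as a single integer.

det is linear in entry M[1][0]: det = old_det + (v - 6) * C_10
Cofactor C_10 = -3
Want det = 0: -12 + (v - 6) * -3 = 0
  (v - 6) = 12 / -3 = -4
  v = 6 + (-4) = 2

Answer: 2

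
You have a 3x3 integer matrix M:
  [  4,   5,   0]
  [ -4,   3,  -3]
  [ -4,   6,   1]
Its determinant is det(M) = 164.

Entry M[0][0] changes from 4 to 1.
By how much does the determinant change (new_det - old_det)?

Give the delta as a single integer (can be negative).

Cofactor C_00 = 21
Entry delta = 1 - 4 = -3
Det delta = entry_delta * cofactor = -3 * 21 = -63

Answer: -63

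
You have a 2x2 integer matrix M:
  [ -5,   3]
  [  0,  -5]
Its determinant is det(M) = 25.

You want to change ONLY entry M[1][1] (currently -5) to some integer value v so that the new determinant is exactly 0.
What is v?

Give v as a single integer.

det is linear in entry M[1][1]: det = old_det + (v - -5) * C_11
Cofactor C_11 = -5
Want det = 0: 25 + (v - -5) * -5 = 0
  (v - -5) = -25 / -5 = 5
  v = -5 + (5) = 0

Answer: 0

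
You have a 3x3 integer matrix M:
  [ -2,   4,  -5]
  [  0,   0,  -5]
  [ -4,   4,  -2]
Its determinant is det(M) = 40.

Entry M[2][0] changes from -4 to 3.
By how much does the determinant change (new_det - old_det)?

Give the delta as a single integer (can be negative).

Answer: -140

Derivation:
Cofactor C_20 = -20
Entry delta = 3 - -4 = 7
Det delta = entry_delta * cofactor = 7 * -20 = -140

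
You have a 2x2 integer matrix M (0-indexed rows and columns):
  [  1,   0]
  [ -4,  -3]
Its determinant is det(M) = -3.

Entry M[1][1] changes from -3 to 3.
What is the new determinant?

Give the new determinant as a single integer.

Answer: 3

Derivation:
det is linear in row 1: changing M[1][1] by delta changes det by delta * cofactor(1,1).
Cofactor C_11 = (-1)^(1+1) * minor(1,1) = 1
Entry delta = 3 - -3 = 6
Det delta = 6 * 1 = 6
New det = -3 + 6 = 3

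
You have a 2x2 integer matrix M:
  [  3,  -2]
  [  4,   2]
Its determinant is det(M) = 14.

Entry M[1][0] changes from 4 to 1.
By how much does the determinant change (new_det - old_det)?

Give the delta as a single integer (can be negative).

Cofactor C_10 = 2
Entry delta = 1 - 4 = -3
Det delta = entry_delta * cofactor = -3 * 2 = -6

Answer: -6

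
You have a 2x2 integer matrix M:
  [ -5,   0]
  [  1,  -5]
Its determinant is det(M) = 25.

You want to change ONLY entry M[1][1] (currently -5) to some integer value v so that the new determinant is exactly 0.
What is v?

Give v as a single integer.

det is linear in entry M[1][1]: det = old_det + (v - -5) * C_11
Cofactor C_11 = -5
Want det = 0: 25 + (v - -5) * -5 = 0
  (v - -5) = -25 / -5 = 5
  v = -5 + (5) = 0

Answer: 0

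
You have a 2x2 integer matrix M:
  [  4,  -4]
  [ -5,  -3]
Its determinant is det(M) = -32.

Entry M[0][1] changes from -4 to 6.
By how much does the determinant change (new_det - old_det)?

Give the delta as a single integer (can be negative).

Answer: 50

Derivation:
Cofactor C_01 = 5
Entry delta = 6 - -4 = 10
Det delta = entry_delta * cofactor = 10 * 5 = 50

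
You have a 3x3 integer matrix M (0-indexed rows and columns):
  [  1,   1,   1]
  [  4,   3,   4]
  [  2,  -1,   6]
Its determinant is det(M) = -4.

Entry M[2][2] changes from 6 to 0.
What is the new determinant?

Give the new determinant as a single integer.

Answer: 2

Derivation:
det is linear in row 2: changing M[2][2] by delta changes det by delta * cofactor(2,2).
Cofactor C_22 = (-1)^(2+2) * minor(2,2) = -1
Entry delta = 0 - 6 = -6
Det delta = -6 * -1 = 6
New det = -4 + 6 = 2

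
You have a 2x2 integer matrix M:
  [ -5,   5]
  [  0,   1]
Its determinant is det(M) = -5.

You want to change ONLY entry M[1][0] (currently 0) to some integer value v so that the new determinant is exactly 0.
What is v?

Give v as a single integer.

det is linear in entry M[1][0]: det = old_det + (v - 0) * C_10
Cofactor C_10 = -5
Want det = 0: -5 + (v - 0) * -5 = 0
  (v - 0) = 5 / -5 = -1
  v = 0 + (-1) = -1

Answer: -1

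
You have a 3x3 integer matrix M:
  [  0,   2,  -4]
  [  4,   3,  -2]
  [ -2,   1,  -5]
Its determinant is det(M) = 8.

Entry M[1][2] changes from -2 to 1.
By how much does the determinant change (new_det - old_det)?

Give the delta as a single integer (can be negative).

Cofactor C_12 = -4
Entry delta = 1 - -2 = 3
Det delta = entry_delta * cofactor = 3 * -4 = -12

Answer: -12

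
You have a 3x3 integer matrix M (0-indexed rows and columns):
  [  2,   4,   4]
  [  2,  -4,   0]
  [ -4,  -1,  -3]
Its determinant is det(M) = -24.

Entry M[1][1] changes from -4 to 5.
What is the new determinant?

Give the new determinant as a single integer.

det is linear in row 1: changing M[1][1] by delta changes det by delta * cofactor(1,1).
Cofactor C_11 = (-1)^(1+1) * minor(1,1) = 10
Entry delta = 5 - -4 = 9
Det delta = 9 * 10 = 90
New det = -24 + 90 = 66

Answer: 66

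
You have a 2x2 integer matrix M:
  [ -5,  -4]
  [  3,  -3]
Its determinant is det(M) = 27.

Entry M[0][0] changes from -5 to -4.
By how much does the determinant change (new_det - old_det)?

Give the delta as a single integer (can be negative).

Answer: -3

Derivation:
Cofactor C_00 = -3
Entry delta = -4 - -5 = 1
Det delta = entry_delta * cofactor = 1 * -3 = -3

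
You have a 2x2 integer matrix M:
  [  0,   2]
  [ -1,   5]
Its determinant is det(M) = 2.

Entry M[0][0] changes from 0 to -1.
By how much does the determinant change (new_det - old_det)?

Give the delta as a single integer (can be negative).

Cofactor C_00 = 5
Entry delta = -1 - 0 = -1
Det delta = entry_delta * cofactor = -1 * 5 = -5

Answer: -5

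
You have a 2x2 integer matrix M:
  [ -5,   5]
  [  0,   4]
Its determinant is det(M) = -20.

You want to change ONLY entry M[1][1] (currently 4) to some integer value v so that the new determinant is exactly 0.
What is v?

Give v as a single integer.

Answer: 0

Derivation:
det is linear in entry M[1][1]: det = old_det + (v - 4) * C_11
Cofactor C_11 = -5
Want det = 0: -20 + (v - 4) * -5 = 0
  (v - 4) = 20 / -5 = -4
  v = 4 + (-4) = 0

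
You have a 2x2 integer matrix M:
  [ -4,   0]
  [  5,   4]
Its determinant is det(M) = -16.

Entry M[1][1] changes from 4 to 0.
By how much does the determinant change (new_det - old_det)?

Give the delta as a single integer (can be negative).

Answer: 16

Derivation:
Cofactor C_11 = -4
Entry delta = 0 - 4 = -4
Det delta = entry_delta * cofactor = -4 * -4 = 16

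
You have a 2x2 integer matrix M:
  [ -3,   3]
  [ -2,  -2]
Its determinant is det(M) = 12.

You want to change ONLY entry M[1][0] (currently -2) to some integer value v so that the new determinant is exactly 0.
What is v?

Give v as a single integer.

det is linear in entry M[1][0]: det = old_det + (v - -2) * C_10
Cofactor C_10 = -3
Want det = 0: 12 + (v - -2) * -3 = 0
  (v - -2) = -12 / -3 = 4
  v = -2 + (4) = 2

Answer: 2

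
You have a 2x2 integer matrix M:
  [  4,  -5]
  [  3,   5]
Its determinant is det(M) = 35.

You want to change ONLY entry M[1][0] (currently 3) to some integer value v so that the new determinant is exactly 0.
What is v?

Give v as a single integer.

Answer: -4

Derivation:
det is linear in entry M[1][0]: det = old_det + (v - 3) * C_10
Cofactor C_10 = 5
Want det = 0: 35 + (v - 3) * 5 = 0
  (v - 3) = -35 / 5 = -7
  v = 3 + (-7) = -4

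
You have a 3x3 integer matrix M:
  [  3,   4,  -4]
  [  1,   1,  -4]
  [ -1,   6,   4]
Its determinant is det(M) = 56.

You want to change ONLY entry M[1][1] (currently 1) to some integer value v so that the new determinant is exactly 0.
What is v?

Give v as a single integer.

det is linear in entry M[1][1]: det = old_det + (v - 1) * C_11
Cofactor C_11 = 8
Want det = 0: 56 + (v - 1) * 8 = 0
  (v - 1) = -56 / 8 = -7
  v = 1 + (-7) = -6

Answer: -6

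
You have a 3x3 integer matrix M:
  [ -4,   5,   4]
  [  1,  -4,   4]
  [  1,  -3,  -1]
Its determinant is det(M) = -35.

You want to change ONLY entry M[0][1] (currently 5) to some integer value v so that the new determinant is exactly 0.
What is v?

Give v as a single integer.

det is linear in entry M[0][1]: det = old_det + (v - 5) * C_01
Cofactor C_01 = 5
Want det = 0: -35 + (v - 5) * 5 = 0
  (v - 5) = 35 / 5 = 7
  v = 5 + (7) = 12

Answer: 12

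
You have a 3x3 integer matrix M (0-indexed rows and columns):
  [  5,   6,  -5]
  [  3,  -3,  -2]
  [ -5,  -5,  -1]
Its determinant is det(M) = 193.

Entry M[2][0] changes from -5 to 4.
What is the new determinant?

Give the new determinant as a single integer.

det is linear in row 2: changing M[2][0] by delta changes det by delta * cofactor(2,0).
Cofactor C_20 = (-1)^(2+0) * minor(2,0) = -27
Entry delta = 4 - -5 = 9
Det delta = 9 * -27 = -243
New det = 193 + -243 = -50

Answer: -50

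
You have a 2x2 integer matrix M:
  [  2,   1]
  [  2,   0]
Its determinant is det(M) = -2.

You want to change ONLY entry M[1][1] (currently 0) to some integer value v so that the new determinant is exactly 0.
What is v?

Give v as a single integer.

Answer: 1

Derivation:
det is linear in entry M[1][1]: det = old_det + (v - 0) * C_11
Cofactor C_11 = 2
Want det = 0: -2 + (v - 0) * 2 = 0
  (v - 0) = 2 / 2 = 1
  v = 0 + (1) = 1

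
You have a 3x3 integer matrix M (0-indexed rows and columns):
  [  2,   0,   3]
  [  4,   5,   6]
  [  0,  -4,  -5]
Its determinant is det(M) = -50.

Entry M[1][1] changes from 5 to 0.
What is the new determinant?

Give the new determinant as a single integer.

det is linear in row 1: changing M[1][1] by delta changes det by delta * cofactor(1,1).
Cofactor C_11 = (-1)^(1+1) * minor(1,1) = -10
Entry delta = 0 - 5 = -5
Det delta = -5 * -10 = 50
New det = -50 + 50 = 0

Answer: 0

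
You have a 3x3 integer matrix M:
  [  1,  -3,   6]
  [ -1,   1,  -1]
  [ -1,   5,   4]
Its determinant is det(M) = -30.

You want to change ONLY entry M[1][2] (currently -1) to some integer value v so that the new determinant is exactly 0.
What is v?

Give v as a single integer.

det is linear in entry M[1][2]: det = old_det + (v - -1) * C_12
Cofactor C_12 = -2
Want det = 0: -30 + (v - -1) * -2 = 0
  (v - -1) = 30 / -2 = -15
  v = -1 + (-15) = -16

Answer: -16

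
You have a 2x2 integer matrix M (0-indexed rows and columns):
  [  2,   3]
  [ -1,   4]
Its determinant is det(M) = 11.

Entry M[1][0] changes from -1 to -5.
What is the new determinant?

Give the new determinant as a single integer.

det is linear in row 1: changing M[1][0] by delta changes det by delta * cofactor(1,0).
Cofactor C_10 = (-1)^(1+0) * minor(1,0) = -3
Entry delta = -5 - -1 = -4
Det delta = -4 * -3 = 12
New det = 11 + 12 = 23

Answer: 23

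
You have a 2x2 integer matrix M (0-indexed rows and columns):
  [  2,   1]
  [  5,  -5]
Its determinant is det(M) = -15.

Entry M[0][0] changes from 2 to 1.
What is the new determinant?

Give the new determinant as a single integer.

Answer: -10

Derivation:
det is linear in row 0: changing M[0][0] by delta changes det by delta * cofactor(0,0).
Cofactor C_00 = (-1)^(0+0) * minor(0,0) = -5
Entry delta = 1 - 2 = -1
Det delta = -1 * -5 = 5
New det = -15 + 5 = -10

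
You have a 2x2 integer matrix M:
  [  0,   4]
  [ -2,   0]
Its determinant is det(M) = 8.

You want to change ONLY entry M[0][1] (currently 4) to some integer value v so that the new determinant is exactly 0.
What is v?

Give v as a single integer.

Answer: 0

Derivation:
det is linear in entry M[0][1]: det = old_det + (v - 4) * C_01
Cofactor C_01 = 2
Want det = 0: 8 + (v - 4) * 2 = 0
  (v - 4) = -8 / 2 = -4
  v = 4 + (-4) = 0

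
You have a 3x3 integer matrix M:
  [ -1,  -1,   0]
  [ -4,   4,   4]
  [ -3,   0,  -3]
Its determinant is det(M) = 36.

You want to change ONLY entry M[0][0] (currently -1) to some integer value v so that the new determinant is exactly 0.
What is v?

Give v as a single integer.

Answer: 2

Derivation:
det is linear in entry M[0][0]: det = old_det + (v - -1) * C_00
Cofactor C_00 = -12
Want det = 0: 36 + (v - -1) * -12 = 0
  (v - -1) = -36 / -12 = 3
  v = -1 + (3) = 2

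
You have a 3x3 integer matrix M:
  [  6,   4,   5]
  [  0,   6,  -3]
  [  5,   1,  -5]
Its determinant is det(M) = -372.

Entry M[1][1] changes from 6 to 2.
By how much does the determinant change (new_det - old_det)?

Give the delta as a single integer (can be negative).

Answer: 220

Derivation:
Cofactor C_11 = -55
Entry delta = 2 - 6 = -4
Det delta = entry_delta * cofactor = -4 * -55 = 220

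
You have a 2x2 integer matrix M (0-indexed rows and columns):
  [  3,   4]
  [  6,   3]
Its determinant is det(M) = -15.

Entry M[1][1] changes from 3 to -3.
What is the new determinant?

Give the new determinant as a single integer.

Answer: -33

Derivation:
det is linear in row 1: changing M[1][1] by delta changes det by delta * cofactor(1,1).
Cofactor C_11 = (-1)^(1+1) * minor(1,1) = 3
Entry delta = -3 - 3 = -6
Det delta = -6 * 3 = -18
New det = -15 + -18 = -33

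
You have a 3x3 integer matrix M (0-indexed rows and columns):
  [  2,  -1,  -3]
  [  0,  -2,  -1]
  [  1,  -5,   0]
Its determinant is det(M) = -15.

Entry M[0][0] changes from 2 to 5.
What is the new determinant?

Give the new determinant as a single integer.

det is linear in row 0: changing M[0][0] by delta changes det by delta * cofactor(0,0).
Cofactor C_00 = (-1)^(0+0) * minor(0,0) = -5
Entry delta = 5 - 2 = 3
Det delta = 3 * -5 = -15
New det = -15 + -15 = -30

Answer: -30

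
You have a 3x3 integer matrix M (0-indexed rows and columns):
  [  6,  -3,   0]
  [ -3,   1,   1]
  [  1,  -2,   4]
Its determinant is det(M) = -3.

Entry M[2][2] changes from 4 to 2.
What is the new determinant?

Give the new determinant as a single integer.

det is linear in row 2: changing M[2][2] by delta changes det by delta * cofactor(2,2).
Cofactor C_22 = (-1)^(2+2) * minor(2,2) = -3
Entry delta = 2 - 4 = -2
Det delta = -2 * -3 = 6
New det = -3 + 6 = 3

Answer: 3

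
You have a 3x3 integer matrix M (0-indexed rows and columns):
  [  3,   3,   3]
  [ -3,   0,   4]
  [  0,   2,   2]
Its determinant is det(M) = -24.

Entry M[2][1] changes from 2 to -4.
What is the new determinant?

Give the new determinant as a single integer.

Answer: 102

Derivation:
det is linear in row 2: changing M[2][1] by delta changes det by delta * cofactor(2,1).
Cofactor C_21 = (-1)^(2+1) * minor(2,1) = -21
Entry delta = -4 - 2 = -6
Det delta = -6 * -21 = 126
New det = -24 + 126 = 102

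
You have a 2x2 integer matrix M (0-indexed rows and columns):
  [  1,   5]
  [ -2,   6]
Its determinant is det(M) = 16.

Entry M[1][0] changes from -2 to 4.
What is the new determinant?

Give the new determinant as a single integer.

Answer: -14

Derivation:
det is linear in row 1: changing M[1][0] by delta changes det by delta * cofactor(1,0).
Cofactor C_10 = (-1)^(1+0) * minor(1,0) = -5
Entry delta = 4 - -2 = 6
Det delta = 6 * -5 = -30
New det = 16 + -30 = -14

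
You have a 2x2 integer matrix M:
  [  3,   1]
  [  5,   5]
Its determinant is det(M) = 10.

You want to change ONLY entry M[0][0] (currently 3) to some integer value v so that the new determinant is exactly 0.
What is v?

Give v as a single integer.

det is linear in entry M[0][0]: det = old_det + (v - 3) * C_00
Cofactor C_00 = 5
Want det = 0: 10 + (v - 3) * 5 = 0
  (v - 3) = -10 / 5 = -2
  v = 3 + (-2) = 1

Answer: 1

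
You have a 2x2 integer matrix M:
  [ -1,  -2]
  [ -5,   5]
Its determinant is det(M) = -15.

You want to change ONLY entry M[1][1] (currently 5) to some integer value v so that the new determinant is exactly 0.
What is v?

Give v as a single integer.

det is linear in entry M[1][1]: det = old_det + (v - 5) * C_11
Cofactor C_11 = -1
Want det = 0: -15 + (v - 5) * -1 = 0
  (v - 5) = 15 / -1 = -15
  v = 5 + (-15) = -10

Answer: -10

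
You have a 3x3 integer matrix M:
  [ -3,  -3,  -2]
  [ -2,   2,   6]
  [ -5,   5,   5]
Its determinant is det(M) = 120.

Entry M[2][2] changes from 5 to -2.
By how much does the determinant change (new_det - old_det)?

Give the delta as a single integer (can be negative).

Answer: 84

Derivation:
Cofactor C_22 = -12
Entry delta = -2 - 5 = -7
Det delta = entry_delta * cofactor = -7 * -12 = 84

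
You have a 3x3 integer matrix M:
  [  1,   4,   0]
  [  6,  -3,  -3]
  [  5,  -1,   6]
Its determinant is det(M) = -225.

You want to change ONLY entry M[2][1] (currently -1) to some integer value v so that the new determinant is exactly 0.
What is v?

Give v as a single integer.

det is linear in entry M[2][1]: det = old_det + (v - -1) * C_21
Cofactor C_21 = 3
Want det = 0: -225 + (v - -1) * 3 = 0
  (v - -1) = 225 / 3 = 75
  v = -1 + (75) = 74

Answer: 74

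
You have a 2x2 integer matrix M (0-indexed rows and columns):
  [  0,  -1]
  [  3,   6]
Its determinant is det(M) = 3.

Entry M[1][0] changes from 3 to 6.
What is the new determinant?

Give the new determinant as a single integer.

Answer: 6

Derivation:
det is linear in row 1: changing M[1][0] by delta changes det by delta * cofactor(1,0).
Cofactor C_10 = (-1)^(1+0) * minor(1,0) = 1
Entry delta = 6 - 3 = 3
Det delta = 3 * 1 = 3
New det = 3 + 3 = 6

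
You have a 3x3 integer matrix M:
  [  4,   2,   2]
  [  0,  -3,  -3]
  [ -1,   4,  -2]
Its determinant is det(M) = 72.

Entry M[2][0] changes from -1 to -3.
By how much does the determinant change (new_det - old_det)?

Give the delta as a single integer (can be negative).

Answer: 0

Derivation:
Cofactor C_20 = 0
Entry delta = -3 - -1 = -2
Det delta = entry_delta * cofactor = -2 * 0 = 0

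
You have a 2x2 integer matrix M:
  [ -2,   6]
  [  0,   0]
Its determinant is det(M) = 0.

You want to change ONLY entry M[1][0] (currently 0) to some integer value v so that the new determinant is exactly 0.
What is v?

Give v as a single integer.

Answer: 0

Derivation:
det is linear in entry M[1][0]: det = old_det + (v - 0) * C_10
Cofactor C_10 = -6
Want det = 0: 0 + (v - 0) * -6 = 0
  (v - 0) = 0 / -6 = 0
  v = 0 + (0) = 0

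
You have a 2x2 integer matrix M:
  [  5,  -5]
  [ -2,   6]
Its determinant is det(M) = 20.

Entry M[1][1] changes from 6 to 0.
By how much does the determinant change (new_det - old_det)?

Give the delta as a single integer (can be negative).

Answer: -30

Derivation:
Cofactor C_11 = 5
Entry delta = 0 - 6 = -6
Det delta = entry_delta * cofactor = -6 * 5 = -30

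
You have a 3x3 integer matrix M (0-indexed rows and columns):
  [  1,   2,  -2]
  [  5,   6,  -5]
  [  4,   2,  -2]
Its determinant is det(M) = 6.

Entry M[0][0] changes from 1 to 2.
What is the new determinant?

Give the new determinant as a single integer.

Answer: 4

Derivation:
det is linear in row 0: changing M[0][0] by delta changes det by delta * cofactor(0,0).
Cofactor C_00 = (-1)^(0+0) * minor(0,0) = -2
Entry delta = 2 - 1 = 1
Det delta = 1 * -2 = -2
New det = 6 + -2 = 4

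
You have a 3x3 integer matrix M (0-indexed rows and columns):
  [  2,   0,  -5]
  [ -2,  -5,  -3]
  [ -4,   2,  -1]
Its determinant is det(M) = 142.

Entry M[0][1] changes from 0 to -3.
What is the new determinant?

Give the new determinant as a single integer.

det is linear in row 0: changing M[0][1] by delta changes det by delta * cofactor(0,1).
Cofactor C_01 = (-1)^(0+1) * minor(0,1) = 10
Entry delta = -3 - 0 = -3
Det delta = -3 * 10 = -30
New det = 142 + -30 = 112

Answer: 112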